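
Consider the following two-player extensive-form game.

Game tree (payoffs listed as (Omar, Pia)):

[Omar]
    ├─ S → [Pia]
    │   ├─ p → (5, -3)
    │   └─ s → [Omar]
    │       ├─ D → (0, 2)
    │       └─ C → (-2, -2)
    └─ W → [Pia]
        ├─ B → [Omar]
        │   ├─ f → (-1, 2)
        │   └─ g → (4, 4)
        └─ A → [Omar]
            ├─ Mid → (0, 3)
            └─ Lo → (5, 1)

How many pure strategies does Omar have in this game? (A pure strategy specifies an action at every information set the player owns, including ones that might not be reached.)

16

Omar owns the root with actions {S, W} — two choices.
Omar owns the node after S-s with actions {D, C} — two choices.
Omar owns the node after W-B with actions {f, g} — two choices.
Omar owns the node after W-A with actions {Mid, Lo} — two choices.
A pure strategy fixes one action at each information set independently, so the count is the product 2 × 2 × 2 × 2 = 16.
(For reference, Pia has 4 pure strategies, giving a 16×4 normal-form matrix.)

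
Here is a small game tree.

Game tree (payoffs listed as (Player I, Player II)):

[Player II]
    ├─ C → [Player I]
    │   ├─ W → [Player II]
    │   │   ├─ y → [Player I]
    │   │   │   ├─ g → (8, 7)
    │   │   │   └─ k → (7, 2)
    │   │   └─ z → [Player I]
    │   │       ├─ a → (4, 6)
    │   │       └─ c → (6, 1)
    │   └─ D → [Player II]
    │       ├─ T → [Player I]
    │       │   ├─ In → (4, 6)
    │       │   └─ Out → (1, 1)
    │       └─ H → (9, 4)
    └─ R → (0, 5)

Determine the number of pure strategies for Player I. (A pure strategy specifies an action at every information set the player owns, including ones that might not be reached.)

Player I owns the node after C with actions {W, D} — two choices.
Player I owns the node after C-W-y with actions {g, k} — two choices.
Player I owns the node after C-W-z with actions {a, c} — two choices.
Player I owns the node after C-D-T with actions {In, Out} — two choices.
A pure strategy fixes one action at each information set independently, so the count is the product 2 × 2 × 2 × 2 = 16.
(For reference, Player II has 8 pure strategies, giving a 16×8 normal-form matrix.)

16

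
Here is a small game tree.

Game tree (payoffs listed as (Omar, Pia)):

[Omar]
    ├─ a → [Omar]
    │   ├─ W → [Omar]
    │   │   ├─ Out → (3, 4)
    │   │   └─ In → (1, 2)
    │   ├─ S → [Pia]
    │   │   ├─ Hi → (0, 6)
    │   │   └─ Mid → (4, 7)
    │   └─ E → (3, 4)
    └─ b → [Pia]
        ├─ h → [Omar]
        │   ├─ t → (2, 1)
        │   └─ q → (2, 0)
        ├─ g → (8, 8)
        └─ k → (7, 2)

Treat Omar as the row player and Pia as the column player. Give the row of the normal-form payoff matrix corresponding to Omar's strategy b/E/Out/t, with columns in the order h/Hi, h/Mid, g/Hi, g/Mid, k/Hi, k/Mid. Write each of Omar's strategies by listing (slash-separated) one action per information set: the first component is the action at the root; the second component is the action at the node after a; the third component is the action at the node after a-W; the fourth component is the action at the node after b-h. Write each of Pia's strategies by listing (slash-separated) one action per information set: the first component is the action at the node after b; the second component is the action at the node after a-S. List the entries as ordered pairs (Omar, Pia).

vs h/Hi: Omar plays b → Pia plays h at [b] → Omar plays t at [b-h] → (2, 1)
vs h/Mid: Omar plays b → Pia plays h at [b] → Omar plays t at [b-h] → (2, 1)
vs g/Hi: Omar plays b → Pia plays g at [b] → (8, 8)
vs g/Mid: Omar plays b → Pia plays g at [b] → (8, 8)
vs k/Hi: Omar plays b → Pia plays k at [b] → (7, 2)
vs k/Mid: Omar plays b → Pia plays k at [b] → (7, 2)

(2,1) (2,1) (8,8) (8,8) (7,2) (7,2)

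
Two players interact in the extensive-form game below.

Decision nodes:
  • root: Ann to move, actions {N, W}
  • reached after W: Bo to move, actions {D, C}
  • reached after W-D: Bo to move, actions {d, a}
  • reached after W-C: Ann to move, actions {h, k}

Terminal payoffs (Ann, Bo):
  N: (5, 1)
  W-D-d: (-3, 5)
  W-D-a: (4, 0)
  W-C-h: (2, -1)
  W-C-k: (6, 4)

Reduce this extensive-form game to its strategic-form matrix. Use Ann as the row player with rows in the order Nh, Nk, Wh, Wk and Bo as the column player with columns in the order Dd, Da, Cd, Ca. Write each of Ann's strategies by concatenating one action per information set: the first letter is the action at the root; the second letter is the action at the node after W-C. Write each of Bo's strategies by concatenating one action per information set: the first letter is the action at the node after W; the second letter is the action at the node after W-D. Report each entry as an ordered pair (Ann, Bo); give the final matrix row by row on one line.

           Dd       Da       Cd       Ca
  Nh    (5,1)    (5,1)    (5,1)    (5,1)
  Nk    (5,1)    (5,1)    (5,1)    (5,1)
  Wh   (-3,5)    (4,0)   (2,-1)   (2,-1)
  Wk   (-3,5)    (4,0)    (6,4)    (6,4)

Nh: (5,1) (5,1) (5,1) (5,1) | Nk: (5,1) (5,1) (5,1) (5,1) | Wh: (-3,5) (4,0) (2,-1) (2,-1) | Wk: (-3,5) (4,0) (6,4) (6,4)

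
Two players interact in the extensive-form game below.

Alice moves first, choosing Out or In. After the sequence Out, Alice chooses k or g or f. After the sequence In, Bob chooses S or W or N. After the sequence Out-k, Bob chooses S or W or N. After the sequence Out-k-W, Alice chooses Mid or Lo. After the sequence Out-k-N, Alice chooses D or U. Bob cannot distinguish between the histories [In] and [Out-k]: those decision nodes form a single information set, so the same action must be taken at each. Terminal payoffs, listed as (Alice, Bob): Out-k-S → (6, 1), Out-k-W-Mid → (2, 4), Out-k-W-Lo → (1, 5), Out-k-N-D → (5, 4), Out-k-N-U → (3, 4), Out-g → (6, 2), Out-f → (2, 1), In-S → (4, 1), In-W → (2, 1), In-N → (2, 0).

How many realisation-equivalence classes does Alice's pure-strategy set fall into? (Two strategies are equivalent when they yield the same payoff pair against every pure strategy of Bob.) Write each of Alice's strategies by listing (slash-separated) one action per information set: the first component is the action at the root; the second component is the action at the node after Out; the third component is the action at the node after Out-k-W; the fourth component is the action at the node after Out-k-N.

Alice has 24 pure strategies: Out/k/Mid/D, Out/k/Mid/U, Out/k/Lo/D, Out/k/Lo/U, Out/g/Mid/D, Out/g/Mid/U, Out/g/Lo/D, Out/g/Lo/U, Out/f/Mid/D, Out/f/Mid/U, Out/f/Lo/D, Out/f/Lo/U, In/k/Mid/D, In/k/Mid/U, In/k/Lo/D, In/k/Lo/U, In/g/Mid/D, In/g/Mid/U, In/g/Lo/D, In/g/Lo/U, In/f/Mid/D, In/f/Mid/U, In/f/Lo/D, In/f/Lo/U. Columns: S, W, N.
{Out/k/Mid/D} → row (6,1) (2,4) (5,4)
{Out/k/Mid/U} → row (6,1) (2,4) (3,4)
{Out/k/Lo/D} → row (6,1) (1,5) (5,4)
{Out/k/Lo/U} → row (6,1) (1,5) (3,4)
{Out/g/Mid/D, Out/g/Mid/U, Out/g/Lo/D, Out/g/Lo/U} → row (6,2) (6,2) (6,2)
{Out/f/Mid/D, Out/f/Mid/U, Out/f/Lo/D, Out/f/Lo/U} → row (2,1) (2,1) (2,1)
{In/k/Mid/D, In/k/Mid/U, In/k/Lo/D, In/k/Lo/U, In/g/Mid/D, In/g/Mid/U, In/g/Lo/D, In/g/Lo/U, In/f/Mid/D, In/f/Mid/U, In/f/Lo/D, In/f/Lo/U} → row (4,1) (2,1) (2,0)
That's 7 distinct rows out of 24 strategies.

7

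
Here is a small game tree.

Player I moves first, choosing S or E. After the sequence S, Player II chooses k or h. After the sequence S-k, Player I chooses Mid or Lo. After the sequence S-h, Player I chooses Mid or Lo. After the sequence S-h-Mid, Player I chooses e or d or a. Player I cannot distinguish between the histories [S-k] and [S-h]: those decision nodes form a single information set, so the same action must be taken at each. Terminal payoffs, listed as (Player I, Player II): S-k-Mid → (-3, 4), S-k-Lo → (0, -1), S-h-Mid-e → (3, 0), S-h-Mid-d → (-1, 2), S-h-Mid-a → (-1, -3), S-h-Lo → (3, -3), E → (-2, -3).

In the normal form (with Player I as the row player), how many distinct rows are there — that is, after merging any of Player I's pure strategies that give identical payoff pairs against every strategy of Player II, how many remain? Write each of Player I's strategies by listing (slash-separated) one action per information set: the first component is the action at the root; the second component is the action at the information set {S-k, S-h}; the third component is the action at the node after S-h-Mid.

Player I has 12 pure strategies: S/Mid/e, S/Mid/d, S/Mid/a, S/Lo/e, S/Lo/d, S/Lo/a, E/Mid/e, E/Mid/d, E/Mid/a, E/Lo/e, E/Lo/d, E/Lo/a. Columns: k, h.
{S/Mid/e} → row (-3,4) (3,0)
{S/Mid/d} → row (-3,4) (-1,2)
{S/Mid/a} → row (-3,4) (-1,-3)
{S/Lo/e, S/Lo/d, S/Lo/a} → row (0,-1) (3,-3)
{E/Mid/e, E/Mid/d, E/Mid/a, E/Lo/e, E/Lo/d, E/Lo/a} → row (-2,-3) (-2,-3)
That's 5 distinct rows out of 12 strategies.

5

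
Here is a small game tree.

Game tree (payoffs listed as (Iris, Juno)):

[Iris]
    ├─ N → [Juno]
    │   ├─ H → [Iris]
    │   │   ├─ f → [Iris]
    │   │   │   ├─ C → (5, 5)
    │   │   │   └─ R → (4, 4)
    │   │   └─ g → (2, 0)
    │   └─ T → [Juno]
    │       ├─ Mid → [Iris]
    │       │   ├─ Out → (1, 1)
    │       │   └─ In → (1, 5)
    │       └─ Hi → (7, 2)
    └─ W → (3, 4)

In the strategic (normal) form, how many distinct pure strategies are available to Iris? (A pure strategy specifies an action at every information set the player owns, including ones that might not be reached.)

16

Iris owns the root with actions {N, W} — two choices.
Iris owns the node after N-H with actions {f, g} — two choices.
Iris owns the node after N-H-f with actions {C, R} — two choices.
Iris owns the node after N-T-Mid with actions {Out, In} — two choices.
A pure strategy fixes one action at each information set independently, so the count is the product 2 × 2 × 2 × 2 = 16.
(For reference, Juno has 4 pure strategies, giving a 16×4 normal-form matrix.)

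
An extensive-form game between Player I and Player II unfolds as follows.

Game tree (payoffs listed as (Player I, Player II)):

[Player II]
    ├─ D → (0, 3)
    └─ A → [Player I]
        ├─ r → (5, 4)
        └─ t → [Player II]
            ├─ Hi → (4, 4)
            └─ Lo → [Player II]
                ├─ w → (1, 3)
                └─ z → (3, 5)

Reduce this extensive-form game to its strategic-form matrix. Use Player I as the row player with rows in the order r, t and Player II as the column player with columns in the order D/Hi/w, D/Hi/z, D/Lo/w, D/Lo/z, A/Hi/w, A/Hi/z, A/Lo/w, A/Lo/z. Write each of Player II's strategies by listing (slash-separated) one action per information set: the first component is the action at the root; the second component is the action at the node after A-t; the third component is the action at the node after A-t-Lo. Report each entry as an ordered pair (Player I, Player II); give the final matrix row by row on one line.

       D/Hi/w   D/Hi/z   D/Lo/w   D/Lo/z   A/Hi/w   A/Hi/z   A/Lo/w   A/Lo/z
   r    (0,3)    (0,3)    (0,3)    (0,3)    (5,4)    (5,4)    (5,4)    (5,4)
   t    (0,3)    (0,3)    (0,3)    (0,3)    (4,4)    (4,4)    (1,3)    (3,5)

r: (0,3) (0,3) (0,3) (0,3) (5,4) (5,4) (5,4) (5,4) | t: (0,3) (0,3) (0,3) (0,3) (4,4) (4,4) (1,3) (3,5)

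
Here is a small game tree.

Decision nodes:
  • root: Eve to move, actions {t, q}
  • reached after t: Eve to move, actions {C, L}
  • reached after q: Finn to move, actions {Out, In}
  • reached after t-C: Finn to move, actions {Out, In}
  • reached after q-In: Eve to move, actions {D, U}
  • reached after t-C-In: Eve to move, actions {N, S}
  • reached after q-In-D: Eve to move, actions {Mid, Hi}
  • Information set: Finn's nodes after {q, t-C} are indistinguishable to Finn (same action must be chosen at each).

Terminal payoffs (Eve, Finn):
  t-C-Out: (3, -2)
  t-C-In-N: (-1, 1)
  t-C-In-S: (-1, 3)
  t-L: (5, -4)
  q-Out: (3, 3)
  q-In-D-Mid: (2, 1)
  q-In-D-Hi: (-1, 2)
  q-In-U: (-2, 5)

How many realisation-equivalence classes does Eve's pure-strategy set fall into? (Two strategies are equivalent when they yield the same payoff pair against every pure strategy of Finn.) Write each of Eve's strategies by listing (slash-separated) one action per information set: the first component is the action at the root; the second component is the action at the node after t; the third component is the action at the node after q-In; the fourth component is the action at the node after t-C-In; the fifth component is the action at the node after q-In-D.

Eve has 32 pure strategies: t/C/D/N/Mid, t/C/D/N/Hi, t/C/D/S/Mid, t/C/D/S/Hi, t/C/U/N/Mid, t/C/U/N/Hi, t/C/U/S/Mid, t/C/U/S/Hi, t/L/D/N/Mid, t/L/D/N/Hi, t/L/D/S/Mid, t/L/D/S/Hi, t/L/U/N/Mid, t/L/U/N/Hi, t/L/U/S/Mid, t/L/U/S/Hi, q/C/D/N/Mid, q/C/D/N/Hi, q/C/D/S/Mid, q/C/D/S/Hi, q/C/U/N/Mid, q/C/U/N/Hi, q/C/U/S/Mid, q/C/U/S/Hi, q/L/D/N/Mid, q/L/D/N/Hi, q/L/D/S/Mid, q/L/D/S/Hi, q/L/U/N/Mid, q/L/U/N/Hi, q/L/U/S/Mid, q/L/U/S/Hi. Columns: Out, In.
{t/C/D/N/Mid, t/C/D/N/Hi, t/C/U/N/Mid, t/C/U/N/Hi} → row (3,-2) (-1,1)
{t/C/D/S/Mid, t/C/D/S/Hi, t/C/U/S/Mid, t/C/U/S/Hi} → row (3,-2) (-1,3)
{t/L/D/N/Mid, t/L/D/N/Hi, t/L/D/S/Mid, t/L/D/S/Hi, t/L/U/N/Mid, t/L/U/N/Hi, t/L/U/S/Mid, t/L/U/S/Hi} → row (5,-4) (5,-4)
{q/C/D/N/Mid, q/C/D/S/Mid, q/L/D/N/Mid, q/L/D/S/Mid} → row (3,3) (2,1)
{q/C/D/N/Hi, q/C/D/S/Hi, q/L/D/N/Hi, q/L/D/S/Hi} → row (3,3) (-1,2)
{q/C/U/N/Mid, q/C/U/N/Hi, q/C/U/S/Mid, q/C/U/S/Hi, q/L/U/N/Mid, q/L/U/N/Hi, q/L/U/S/Mid, q/L/U/S/Hi} → row (3,3) (-2,5)
That's 6 distinct rows out of 32 strategies.

6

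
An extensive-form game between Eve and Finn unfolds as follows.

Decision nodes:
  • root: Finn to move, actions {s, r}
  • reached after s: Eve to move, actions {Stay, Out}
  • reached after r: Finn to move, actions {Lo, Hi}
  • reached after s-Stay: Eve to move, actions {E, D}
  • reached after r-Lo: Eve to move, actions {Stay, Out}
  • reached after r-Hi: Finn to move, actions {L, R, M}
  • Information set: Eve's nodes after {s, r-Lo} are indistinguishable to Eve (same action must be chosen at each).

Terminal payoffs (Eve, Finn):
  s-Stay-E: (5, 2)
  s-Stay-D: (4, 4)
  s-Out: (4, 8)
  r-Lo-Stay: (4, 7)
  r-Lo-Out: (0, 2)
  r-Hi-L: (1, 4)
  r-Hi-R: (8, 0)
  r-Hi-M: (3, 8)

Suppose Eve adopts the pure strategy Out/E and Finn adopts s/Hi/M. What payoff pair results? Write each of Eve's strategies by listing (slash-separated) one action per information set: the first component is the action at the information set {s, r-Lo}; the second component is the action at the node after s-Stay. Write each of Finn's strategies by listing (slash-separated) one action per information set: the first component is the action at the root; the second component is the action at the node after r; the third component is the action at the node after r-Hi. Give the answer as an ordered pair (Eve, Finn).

(4, 8)

Trace the play path from the root:
  Finn plays s
  Eve plays Out at [s]
→ terminal payoff (4, 8).
(Eve's choice at the node after s-Stay is never reached on this path, so it doesn't affect the outcome.)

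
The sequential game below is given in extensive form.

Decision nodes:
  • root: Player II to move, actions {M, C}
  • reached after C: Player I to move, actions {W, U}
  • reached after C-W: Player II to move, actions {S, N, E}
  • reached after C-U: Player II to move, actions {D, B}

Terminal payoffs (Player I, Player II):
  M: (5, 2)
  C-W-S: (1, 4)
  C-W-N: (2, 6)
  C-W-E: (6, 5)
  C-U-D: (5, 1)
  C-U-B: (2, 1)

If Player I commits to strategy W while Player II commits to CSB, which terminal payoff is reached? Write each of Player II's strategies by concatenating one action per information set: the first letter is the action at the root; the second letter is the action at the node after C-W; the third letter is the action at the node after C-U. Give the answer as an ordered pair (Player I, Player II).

Trace the play path from the root:
  Player II plays C
  Player I plays W at [C]
  Player II plays S at [C-W]
→ terminal payoff (1, 4).
(Player II's choice at the node after C-U is never reached on this path, so it doesn't affect the outcome.)

(1, 4)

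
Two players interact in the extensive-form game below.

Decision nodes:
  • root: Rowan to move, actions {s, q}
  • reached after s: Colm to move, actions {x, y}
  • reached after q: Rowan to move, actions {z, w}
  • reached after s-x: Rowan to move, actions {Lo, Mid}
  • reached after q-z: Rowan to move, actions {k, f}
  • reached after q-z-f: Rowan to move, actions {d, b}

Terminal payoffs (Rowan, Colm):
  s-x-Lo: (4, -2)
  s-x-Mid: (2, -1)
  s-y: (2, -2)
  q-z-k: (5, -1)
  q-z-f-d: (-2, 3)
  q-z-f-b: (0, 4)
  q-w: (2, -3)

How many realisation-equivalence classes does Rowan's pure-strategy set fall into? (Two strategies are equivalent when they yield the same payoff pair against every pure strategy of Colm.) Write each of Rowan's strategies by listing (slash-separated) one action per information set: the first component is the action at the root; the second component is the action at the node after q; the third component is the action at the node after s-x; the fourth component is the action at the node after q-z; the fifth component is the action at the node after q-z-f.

6

Rowan has 32 pure strategies: s/z/Lo/k/d, s/z/Lo/k/b, s/z/Lo/f/d, s/z/Lo/f/b, s/z/Mid/k/d, s/z/Mid/k/b, s/z/Mid/f/d, s/z/Mid/f/b, s/w/Lo/k/d, s/w/Lo/k/b, s/w/Lo/f/d, s/w/Lo/f/b, s/w/Mid/k/d, s/w/Mid/k/b, s/w/Mid/f/d, s/w/Mid/f/b, q/z/Lo/k/d, q/z/Lo/k/b, q/z/Lo/f/d, q/z/Lo/f/b, q/z/Mid/k/d, q/z/Mid/k/b, q/z/Mid/f/d, q/z/Mid/f/b, q/w/Lo/k/d, q/w/Lo/k/b, q/w/Lo/f/d, q/w/Lo/f/b, q/w/Mid/k/d, q/w/Mid/k/b, q/w/Mid/f/d, q/w/Mid/f/b. Columns: x, y.
{s/z/Lo/k/d, s/z/Lo/k/b, s/z/Lo/f/d, s/z/Lo/f/b, s/w/Lo/k/d, s/w/Lo/k/b, s/w/Lo/f/d, s/w/Lo/f/b} → row (4,-2) (2,-2)
{s/z/Mid/k/d, s/z/Mid/k/b, s/z/Mid/f/d, s/z/Mid/f/b, s/w/Mid/k/d, s/w/Mid/k/b, s/w/Mid/f/d, s/w/Mid/f/b} → row (2,-1) (2,-2)
{q/z/Lo/k/d, q/z/Lo/k/b, q/z/Mid/k/d, q/z/Mid/k/b} → row (5,-1) (5,-1)
{q/z/Lo/f/d, q/z/Mid/f/d} → row (-2,3) (-2,3)
{q/z/Lo/f/b, q/z/Mid/f/b} → row (0,4) (0,4)
{q/w/Lo/k/d, q/w/Lo/k/b, q/w/Lo/f/d, q/w/Lo/f/b, q/w/Mid/k/d, q/w/Mid/k/b, q/w/Mid/f/d, q/w/Mid/f/b} → row (2,-3) (2,-3)
That's 6 distinct rows out of 32 strategies.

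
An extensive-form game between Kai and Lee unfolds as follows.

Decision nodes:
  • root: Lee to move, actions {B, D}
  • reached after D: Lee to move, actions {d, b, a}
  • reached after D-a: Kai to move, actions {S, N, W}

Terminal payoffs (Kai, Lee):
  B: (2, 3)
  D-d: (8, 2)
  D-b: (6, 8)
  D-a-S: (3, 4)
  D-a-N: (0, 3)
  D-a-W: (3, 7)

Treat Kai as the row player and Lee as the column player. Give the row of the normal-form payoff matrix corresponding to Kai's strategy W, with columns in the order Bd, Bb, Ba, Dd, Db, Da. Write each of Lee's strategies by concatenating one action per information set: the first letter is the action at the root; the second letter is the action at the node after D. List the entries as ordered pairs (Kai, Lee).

(2,3) (2,3) (2,3) (8,2) (6,8) (3,7)

vs Bd: Lee plays B → (2, 3)
vs Bb: Lee plays B → (2, 3)
vs Ba: Lee plays B → (2, 3)
vs Dd: Lee plays D → Lee plays d at [D] → (8, 2)
vs Db: Lee plays D → Lee plays b at [D] → (6, 8)
vs Da: Lee plays D → Lee plays a at [D] → Kai plays W at [D-a] → (3, 7)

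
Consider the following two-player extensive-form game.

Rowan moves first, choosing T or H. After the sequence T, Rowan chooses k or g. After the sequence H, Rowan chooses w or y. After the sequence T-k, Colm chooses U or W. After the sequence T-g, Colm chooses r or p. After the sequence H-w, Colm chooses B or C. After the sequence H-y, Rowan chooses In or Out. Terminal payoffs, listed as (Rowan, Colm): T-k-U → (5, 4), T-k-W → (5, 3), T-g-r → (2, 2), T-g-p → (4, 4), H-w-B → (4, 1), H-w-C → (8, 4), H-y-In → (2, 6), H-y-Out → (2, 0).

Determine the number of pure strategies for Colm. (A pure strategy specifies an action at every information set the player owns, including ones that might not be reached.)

Colm owns the node after T-k with actions {U, W} — two choices.
Colm owns the node after T-g with actions {r, p} — two choices.
Colm owns the node after H-w with actions {B, C} — two choices.
A pure strategy fixes one action at each information set independently, so the count is the product 2 × 2 × 2 = 8.
(For reference, Rowan has 16 pure strategies, giving a 8×16 normal-form matrix.)

8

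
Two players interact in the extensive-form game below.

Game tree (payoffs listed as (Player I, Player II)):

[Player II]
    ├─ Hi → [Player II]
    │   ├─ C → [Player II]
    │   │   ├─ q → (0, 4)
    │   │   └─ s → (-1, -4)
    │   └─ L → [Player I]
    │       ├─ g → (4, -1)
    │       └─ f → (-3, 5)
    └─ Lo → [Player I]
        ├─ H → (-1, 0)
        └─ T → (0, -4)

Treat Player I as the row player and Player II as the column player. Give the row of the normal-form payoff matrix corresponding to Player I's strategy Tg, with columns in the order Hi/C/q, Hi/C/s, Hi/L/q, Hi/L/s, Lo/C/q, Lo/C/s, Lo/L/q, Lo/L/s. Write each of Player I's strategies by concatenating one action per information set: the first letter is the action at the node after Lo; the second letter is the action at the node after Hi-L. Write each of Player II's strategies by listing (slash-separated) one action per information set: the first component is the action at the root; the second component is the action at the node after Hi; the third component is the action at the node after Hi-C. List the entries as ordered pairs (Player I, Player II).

vs Hi/C/q: Player II plays Hi → Player II plays C at [Hi] → Player II plays q at [Hi-C] → (0, 4)
vs Hi/C/s: Player II plays Hi → Player II plays C at [Hi] → Player II plays s at [Hi-C] → (-1, -4)
vs Hi/L/q: Player II plays Hi → Player II plays L at [Hi] → Player I plays g at [Hi-L] → (4, -1)
vs Hi/L/s: Player II plays Hi → Player II plays L at [Hi] → Player I plays g at [Hi-L] → (4, -1)
vs Lo/C/q: Player II plays Lo → Player I plays T at [Lo] → (0, -4)
vs Lo/C/s: Player II plays Lo → Player I plays T at [Lo] → (0, -4)
vs Lo/L/q: Player II plays Lo → Player I plays T at [Lo] → (0, -4)
vs Lo/L/s: Player II plays Lo → Player I plays T at [Lo] → (0, -4)

(0,4) (-1,-4) (4,-1) (4,-1) (0,-4) (0,-4) (0,-4) (0,-4)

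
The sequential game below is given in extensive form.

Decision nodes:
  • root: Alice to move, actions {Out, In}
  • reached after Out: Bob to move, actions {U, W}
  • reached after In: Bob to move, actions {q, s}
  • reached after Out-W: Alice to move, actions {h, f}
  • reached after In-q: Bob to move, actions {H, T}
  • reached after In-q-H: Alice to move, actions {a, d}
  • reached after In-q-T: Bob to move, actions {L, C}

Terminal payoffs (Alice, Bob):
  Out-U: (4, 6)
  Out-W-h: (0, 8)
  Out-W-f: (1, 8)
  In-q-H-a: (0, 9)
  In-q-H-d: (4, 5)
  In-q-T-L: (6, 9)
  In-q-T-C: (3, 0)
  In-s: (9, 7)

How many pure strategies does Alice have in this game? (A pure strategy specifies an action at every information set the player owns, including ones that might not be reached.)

8

Alice owns the root with actions {Out, In} — two choices.
Alice owns the node after Out-W with actions {h, f} — two choices.
Alice owns the node after In-q-H with actions {a, d} — two choices.
A pure strategy fixes one action at each information set independently, so the count is the product 2 × 2 × 2 = 8.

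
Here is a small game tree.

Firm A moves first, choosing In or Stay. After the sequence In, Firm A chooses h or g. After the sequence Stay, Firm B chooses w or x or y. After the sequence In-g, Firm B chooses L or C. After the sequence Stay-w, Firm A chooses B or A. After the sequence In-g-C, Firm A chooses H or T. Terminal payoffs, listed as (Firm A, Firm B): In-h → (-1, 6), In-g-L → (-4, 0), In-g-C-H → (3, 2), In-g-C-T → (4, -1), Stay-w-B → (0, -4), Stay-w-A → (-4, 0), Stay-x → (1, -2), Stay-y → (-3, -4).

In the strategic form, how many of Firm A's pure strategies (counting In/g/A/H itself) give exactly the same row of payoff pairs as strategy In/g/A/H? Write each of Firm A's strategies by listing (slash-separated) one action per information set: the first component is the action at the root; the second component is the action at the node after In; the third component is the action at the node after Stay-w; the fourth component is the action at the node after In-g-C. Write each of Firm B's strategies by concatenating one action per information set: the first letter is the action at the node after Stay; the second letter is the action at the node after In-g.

2

Row for In/g/A/H (columns wL, wC, xL, xC, yL, yC): (-4,0) (3,2) (-4,0) (3,2) (-4,0) (3,2).
Under In/g/A/H, Firm A's choice at the node after Stay-w can never be reached regardless of what Firm B does, so varying those choices leaves every outcome unchanged.
Holding the reachable choices fixed and varying the unreachable one freely already gives 2 equivalent strategies.
No other strategy reproduces this row, so those 2 are the full class: In/g/B/H, In/g/A/H.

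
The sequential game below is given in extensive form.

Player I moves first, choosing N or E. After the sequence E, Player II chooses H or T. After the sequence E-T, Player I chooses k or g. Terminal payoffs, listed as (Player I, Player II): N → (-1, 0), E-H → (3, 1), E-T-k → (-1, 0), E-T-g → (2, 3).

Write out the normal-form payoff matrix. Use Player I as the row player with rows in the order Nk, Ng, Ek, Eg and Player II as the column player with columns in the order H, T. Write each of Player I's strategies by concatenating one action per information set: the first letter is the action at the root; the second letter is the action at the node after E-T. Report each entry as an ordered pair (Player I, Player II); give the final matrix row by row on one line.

Nk: (-1,0) (-1,0) | Ng: (-1,0) (-1,0) | Ek: (3,1) (-1,0) | Eg: (3,1) (2,3)

            H        T
  Nk   (-1,0)   (-1,0)
  Ng   (-1,0)   (-1,0)
  Ek    (3,1)   (-1,0)
  Eg    (3,1)    (2,3)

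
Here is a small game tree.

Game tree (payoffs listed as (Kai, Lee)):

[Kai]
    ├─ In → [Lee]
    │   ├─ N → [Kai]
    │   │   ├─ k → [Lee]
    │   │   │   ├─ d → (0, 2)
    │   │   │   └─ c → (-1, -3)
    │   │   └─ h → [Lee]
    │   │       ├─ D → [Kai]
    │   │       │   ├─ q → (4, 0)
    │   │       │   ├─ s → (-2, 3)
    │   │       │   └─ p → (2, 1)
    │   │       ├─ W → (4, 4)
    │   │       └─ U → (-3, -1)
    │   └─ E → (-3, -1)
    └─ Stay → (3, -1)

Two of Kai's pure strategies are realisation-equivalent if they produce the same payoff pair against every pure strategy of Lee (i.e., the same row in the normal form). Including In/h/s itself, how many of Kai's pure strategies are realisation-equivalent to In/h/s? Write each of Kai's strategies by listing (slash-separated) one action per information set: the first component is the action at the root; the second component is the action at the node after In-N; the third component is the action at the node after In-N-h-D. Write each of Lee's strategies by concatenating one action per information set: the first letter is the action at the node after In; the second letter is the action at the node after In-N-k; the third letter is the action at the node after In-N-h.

Row for In/h/s (columns NdD, NdW, NdU, NcD, NcW, NcU, EdD, EdW, EdU, EcD, EcW, EcU): (-2,3) (4,4) (-3,-1) (-2,3) (4,4) (-3,-1) (-3,-1) (-3,-1) (-3,-1) (-3,-1) (-3,-1) (-3,-1).
Every one of Kai's information sets is on the play path for some reply by Lee when Kai follows In/h/s.
Changing the action at any of them therefore changes at least one column, so only In/h/s itself gives this row.

1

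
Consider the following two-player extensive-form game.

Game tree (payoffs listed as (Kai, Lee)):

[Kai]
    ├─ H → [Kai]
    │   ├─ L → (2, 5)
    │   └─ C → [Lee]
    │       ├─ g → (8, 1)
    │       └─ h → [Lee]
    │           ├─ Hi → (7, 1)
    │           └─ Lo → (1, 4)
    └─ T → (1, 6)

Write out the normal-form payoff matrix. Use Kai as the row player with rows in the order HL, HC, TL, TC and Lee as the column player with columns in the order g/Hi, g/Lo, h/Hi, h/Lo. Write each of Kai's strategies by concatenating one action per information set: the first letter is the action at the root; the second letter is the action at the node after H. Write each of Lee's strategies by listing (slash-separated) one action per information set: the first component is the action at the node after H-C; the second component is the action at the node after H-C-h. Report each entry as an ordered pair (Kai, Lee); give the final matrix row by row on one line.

HL: (2,5) (2,5) (2,5) (2,5) | HC: (8,1) (8,1) (7,1) (1,4) | TL: (1,6) (1,6) (1,6) (1,6) | TC: (1,6) (1,6) (1,6) (1,6)

Row HL: g/Hi→(2,5), g/Lo→(2,5), h/Hi→(2,5), h/Lo→(2,5)
Row HC: g/Hi→(8,1), g/Lo→(8,1), h/Hi→(7,1), h/Lo→(1,4)
Row TL: g/Hi→(1,6), g/Lo→(1,6), h/Hi→(1,6), h/Lo→(1,6)
Row TC: g/Hi→(1,6), g/Lo→(1,6), h/Hi→(1,6), h/Lo→(1,6)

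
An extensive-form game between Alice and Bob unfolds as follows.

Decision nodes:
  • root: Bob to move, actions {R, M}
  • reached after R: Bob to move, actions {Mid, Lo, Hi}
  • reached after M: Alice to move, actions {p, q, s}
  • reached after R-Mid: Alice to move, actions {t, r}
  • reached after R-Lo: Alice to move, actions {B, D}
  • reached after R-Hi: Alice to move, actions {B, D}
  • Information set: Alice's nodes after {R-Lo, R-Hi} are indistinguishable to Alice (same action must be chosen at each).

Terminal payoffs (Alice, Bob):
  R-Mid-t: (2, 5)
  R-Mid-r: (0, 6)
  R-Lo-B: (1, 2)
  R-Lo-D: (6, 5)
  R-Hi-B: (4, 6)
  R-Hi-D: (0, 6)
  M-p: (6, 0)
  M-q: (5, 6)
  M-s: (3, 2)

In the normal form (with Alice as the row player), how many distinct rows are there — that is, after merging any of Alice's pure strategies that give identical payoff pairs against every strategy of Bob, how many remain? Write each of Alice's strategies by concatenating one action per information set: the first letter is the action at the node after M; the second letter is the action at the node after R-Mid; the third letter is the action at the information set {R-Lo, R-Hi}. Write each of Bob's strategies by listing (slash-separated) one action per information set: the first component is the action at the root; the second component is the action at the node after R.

Alice has 12 pure strategies: ptB, ptD, prB, prD, qtB, qtD, qrB, qrD, stB, stD, srB, srD. Columns: R/Mid, R/Lo, R/Hi, M/Mid, M/Lo, M/Hi.
{ptB} → row (2,5) (1,2) (4,6) (6,0) (6,0) (6,0)
{ptD} → row (2,5) (6,5) (0,6) (6,0) (6,0) (6,0)
{prB} → row (0,6) (1,2) (4,6) (6,0) (6,0) (6,0)
{prD} → row (0,6) (6,5) (0,6) (6,0) (6,0) (6,0)
{qtB} → row (2,5) (1,2) (4,6) (5,6) (5,6) (5,6)
{qtD} → row (2,5) (6,5) (0,6) (5,6) (5,6) (5,6)
{qrB} → row (0,6) (1,2) (4,6) (5,6) (5,6) (5,6)
{qrD} → row (0,6) (6,5) (0,6) (5,6) (5,6) (5,6)
{stB} → row (2,5) (1,2) (4,6) (3,2) (3,2) (3,2)
{stD} → row (2,5) (6,5) (0,6) (3,2) (3,2) (3,2)
{srB} → row (0,6) (1,2) (4,6) (3,2) (3,2) (3,2)
{srD} → row (0,6) (6,5) (0,6) (3,2) (3,2) (3,2)
That's 12 distinct rows out of 12 strategies.

12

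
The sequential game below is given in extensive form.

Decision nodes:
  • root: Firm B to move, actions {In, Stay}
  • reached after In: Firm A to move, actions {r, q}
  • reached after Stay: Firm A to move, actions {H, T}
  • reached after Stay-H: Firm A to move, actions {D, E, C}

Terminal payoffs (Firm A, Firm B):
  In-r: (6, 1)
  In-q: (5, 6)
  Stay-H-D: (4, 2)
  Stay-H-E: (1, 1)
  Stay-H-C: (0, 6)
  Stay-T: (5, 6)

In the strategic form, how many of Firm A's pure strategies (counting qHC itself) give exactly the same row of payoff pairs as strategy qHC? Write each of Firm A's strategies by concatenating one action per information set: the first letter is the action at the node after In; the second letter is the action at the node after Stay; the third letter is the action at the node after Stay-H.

Row for qHC (columns In, Stay): (5,6) (0,6).
Every one of Firm A's information sets is on the play path for some reply by Firm B when Firm A follows qHC.
Changing the action at any of them therefore changes at least one column, so only qHC itself gives this row.

1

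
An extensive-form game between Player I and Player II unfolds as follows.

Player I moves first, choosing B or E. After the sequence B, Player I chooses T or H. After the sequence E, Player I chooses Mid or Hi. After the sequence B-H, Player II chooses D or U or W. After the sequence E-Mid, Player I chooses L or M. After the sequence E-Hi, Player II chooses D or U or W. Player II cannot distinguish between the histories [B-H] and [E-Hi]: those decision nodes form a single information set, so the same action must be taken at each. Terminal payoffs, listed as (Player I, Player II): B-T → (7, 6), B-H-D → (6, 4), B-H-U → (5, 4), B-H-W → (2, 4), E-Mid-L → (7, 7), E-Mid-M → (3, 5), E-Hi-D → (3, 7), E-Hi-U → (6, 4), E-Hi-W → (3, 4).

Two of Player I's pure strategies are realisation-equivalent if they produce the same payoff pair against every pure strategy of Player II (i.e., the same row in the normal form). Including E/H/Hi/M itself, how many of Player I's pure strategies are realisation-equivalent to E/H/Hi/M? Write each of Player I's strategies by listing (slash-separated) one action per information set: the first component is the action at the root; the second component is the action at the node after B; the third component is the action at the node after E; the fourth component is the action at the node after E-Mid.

4

Row for E/H/Hi/M (columns D, U, W): (3,7) (6,4) (3,4).
Under E/H/Hi/M, Player I's choice at the node after B and at the node after E-Mid can never be reached regardless of what Player II does, so varying those choices leaves every outcome unchanged.
Holding the reachable choices fixed and varying the unreachable ones freely already gives 2 × 2 = 4 equivalent strategies.
No other strategy reproduces this row, so those 4 are the full class: E/T/Hi/L, E/T/Hi/M, E/H/Hi/L, E/H/Hi/M.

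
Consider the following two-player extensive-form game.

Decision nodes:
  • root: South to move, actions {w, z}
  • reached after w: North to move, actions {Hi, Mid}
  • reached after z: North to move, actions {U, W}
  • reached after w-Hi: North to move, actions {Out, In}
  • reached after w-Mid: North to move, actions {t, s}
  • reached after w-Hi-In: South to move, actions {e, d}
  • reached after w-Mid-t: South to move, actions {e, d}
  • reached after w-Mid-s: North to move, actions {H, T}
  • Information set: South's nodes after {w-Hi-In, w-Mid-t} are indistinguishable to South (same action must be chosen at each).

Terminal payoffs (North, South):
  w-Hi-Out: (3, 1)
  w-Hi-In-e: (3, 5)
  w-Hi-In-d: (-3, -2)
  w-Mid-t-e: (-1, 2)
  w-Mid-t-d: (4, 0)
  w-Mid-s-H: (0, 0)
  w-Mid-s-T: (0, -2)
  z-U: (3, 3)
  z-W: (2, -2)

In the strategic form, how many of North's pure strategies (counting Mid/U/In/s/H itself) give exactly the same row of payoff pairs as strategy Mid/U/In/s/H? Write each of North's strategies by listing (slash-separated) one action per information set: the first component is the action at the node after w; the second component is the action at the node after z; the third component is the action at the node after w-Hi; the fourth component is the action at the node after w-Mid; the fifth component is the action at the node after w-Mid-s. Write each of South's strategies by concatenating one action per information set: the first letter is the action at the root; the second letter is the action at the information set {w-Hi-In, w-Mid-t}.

2

Row for Mid/U/In/s/H (columns we, wd, ze, zd): (0,0) (0,0) (3,3) (3,3).
Under Mid/U/In/s/H, North's choice at the node after w-Hi can never be reached regardless of what South does, so varying those choices leaves every outcome unchanged.
Holding the reachable choices fixed and varying the unreachable one freely already gives 2 equivalent strategies.
No other strategy reproduces this row, so those 2 are the full class: Mid/U/Out/s/H, Mid/U/In/s/H.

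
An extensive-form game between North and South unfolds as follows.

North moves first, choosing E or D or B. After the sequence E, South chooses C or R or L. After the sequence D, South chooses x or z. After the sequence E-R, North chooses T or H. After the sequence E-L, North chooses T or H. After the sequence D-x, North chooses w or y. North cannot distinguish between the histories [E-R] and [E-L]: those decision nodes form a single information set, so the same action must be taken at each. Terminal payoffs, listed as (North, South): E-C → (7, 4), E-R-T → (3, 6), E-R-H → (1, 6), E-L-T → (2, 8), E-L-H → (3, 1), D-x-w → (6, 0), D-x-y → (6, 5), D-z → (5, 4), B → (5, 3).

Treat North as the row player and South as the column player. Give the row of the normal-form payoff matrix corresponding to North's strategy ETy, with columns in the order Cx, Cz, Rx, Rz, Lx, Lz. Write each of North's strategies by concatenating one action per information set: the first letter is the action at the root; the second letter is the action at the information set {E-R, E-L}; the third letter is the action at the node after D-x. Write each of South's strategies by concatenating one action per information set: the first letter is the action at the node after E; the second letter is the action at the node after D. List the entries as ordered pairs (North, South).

(7,4) (7,4) (3,6) (3,6) (2,8) (2,8)

vs Cx: North plays E → South plays C at [E] → (7, 4)
vs Cz: North plays E → South plays C at [E] → (7, 4)
vs Rx: North plays E → South plays R at [E] → North plays T at [E-R] → (3, 6)
vs Rz: North plays E → South plays R at [E] → North plays T at [E-R] → (3, 6)
vs Lx: North plays E → South plays L at [E] → North plays T at [E-L] → (2, 8)
vs Lz: North plays E → South plays L at [E] → North plays T at [E-L] → (2, 8)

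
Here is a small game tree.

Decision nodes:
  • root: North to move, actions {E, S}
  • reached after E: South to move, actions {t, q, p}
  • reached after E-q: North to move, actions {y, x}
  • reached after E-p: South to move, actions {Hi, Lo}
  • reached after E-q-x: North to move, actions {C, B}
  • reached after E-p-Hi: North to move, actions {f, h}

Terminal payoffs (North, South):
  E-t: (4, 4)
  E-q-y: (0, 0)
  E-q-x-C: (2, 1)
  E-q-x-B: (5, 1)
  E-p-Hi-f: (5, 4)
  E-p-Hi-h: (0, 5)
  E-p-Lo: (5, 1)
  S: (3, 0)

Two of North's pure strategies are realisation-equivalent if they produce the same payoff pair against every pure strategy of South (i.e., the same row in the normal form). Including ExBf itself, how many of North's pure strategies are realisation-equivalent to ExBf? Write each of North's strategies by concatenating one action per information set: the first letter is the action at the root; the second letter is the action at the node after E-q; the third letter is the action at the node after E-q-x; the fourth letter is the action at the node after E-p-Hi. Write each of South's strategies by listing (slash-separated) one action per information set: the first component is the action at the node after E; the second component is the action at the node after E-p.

Row for ExBf (columns t/Hi, t/Lo, q/Hi, q/Lo, p/Hi, p/Lo): (4,4) (4,4) (5,1) (5,1) (5,4) (5,1).
Every one of North's information sets is on the play path for some reply by South when North follows ExBf.
Changing the action at any of them therefore changes at least one column, so only ExBf itself gives this row.

1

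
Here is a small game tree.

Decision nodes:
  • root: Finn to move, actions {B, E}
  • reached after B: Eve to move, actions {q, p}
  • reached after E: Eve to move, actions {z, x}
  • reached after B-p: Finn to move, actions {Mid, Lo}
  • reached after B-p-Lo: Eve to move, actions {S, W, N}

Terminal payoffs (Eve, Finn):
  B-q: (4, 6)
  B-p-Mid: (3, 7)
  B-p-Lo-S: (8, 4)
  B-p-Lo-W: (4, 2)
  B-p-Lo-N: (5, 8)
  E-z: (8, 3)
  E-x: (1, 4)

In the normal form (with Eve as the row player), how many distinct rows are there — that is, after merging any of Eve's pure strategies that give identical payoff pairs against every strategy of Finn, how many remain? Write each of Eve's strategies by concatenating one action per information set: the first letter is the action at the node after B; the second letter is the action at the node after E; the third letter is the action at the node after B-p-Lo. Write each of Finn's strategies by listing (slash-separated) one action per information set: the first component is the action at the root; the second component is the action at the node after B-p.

8

Eve has 12 pure strategies: qzS, qzW, qzN, qxS, qxW, qxN, pzS, pzW, pzN, pxS, pxW, pxN. Columns: B/Mid, B/Lo, E/Mid, E/Lo.
{qzS, qzW, qzN} → row (4,6) (4,6) (8,3) (8,3)
{qxS, qxW, qxN} → row (4,6) (4,6) (1,4) (1,4)
{pzS} → row (3,7) (8,4) (8,3) (8,3)
{pzW} → row (3,7) (4,2) (8,3) (8,3)
{pzN} → row (3,7) (5,8) (8,3) (8,3)
{pxS} → row (3,7) (8,4) (1,4) (1,4)
{pxW} → row (3,7) (4,2) (1,4) (1,4)
{pxN} → row (3,7) (5,8) (1,4) (1,4)
That's 8 distinct rows out of 12 strategies.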